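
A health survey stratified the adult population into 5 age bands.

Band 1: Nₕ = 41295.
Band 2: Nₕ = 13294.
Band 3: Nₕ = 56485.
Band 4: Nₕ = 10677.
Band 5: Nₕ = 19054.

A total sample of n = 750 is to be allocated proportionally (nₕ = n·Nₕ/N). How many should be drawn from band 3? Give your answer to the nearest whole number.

301

Share of band 3 = 56485/140805 = 0.40116.
Allocate 750 × 0.40116 = 300.868... → 301.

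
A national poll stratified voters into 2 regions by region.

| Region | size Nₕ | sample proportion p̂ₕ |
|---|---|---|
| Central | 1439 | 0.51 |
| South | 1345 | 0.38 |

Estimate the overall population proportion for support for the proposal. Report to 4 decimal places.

Wₕ = Nₕ/N with N = 2784: 0.5169, 0.4831.
p̂_st = 0.5169·0.51 + 0.4831·0.38 ≈ 0.447195... → 0.4472.

0.4472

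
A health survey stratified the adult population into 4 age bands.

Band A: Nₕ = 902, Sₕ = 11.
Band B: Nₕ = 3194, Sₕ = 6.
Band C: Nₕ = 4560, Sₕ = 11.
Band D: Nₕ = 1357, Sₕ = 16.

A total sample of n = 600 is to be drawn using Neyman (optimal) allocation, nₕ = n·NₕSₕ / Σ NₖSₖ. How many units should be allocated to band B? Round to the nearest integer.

114

Σ NₕSₕ = 902·11 + 3194·6 + 4560·11 + 1357·16 = 100958.
Share for B: 19164/100958 = 0.18982.
n_B = 600 × 0.18982 = 113.893... → 114.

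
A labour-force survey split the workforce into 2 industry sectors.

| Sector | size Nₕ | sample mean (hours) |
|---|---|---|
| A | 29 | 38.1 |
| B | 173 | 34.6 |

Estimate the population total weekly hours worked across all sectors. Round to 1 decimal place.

Estimate total by summing Nₕ·x̄ₕ over strata.
29·38.1 + 173·34.6 = 1104.9 + 5985.8 = 7090.7.

7090.7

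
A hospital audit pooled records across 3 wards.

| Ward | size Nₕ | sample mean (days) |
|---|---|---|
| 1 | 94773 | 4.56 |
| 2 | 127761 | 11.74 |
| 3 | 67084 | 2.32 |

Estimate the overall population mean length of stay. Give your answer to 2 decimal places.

N = 289618; weights Wₕ = Nₕ/N = (0.3272, 0.4411, 0.2316).
x̄_st = Σ Wₕ·x̄ₕ = 0.3272·4.56 + 0.4411·11.74 + 0.2316·2.32 ≈ 7.2085...
→ 7.21.

7.21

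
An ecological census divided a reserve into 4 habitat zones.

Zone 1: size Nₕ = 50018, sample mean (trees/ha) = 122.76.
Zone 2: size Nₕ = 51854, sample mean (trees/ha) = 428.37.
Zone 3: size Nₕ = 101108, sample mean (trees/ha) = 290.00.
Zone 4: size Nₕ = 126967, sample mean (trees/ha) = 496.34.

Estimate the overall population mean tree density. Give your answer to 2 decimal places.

365.80

N = 329947; weights Wₕ = Nₕ/N = (0.1516, 0.1572, 0.3064, 0.3848).
x̄_st = Σ Wₕ·x̄ₕ = 0.1516·122.76 + 0.1572·428.37 + 0.3064·290.00 + 0.3848·496.34 ≈ 365.7952...
→ 365.80.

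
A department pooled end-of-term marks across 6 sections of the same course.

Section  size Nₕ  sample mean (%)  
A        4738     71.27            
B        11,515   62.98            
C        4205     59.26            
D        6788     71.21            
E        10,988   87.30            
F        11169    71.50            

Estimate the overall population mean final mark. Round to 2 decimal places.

71.92

N = 49403; weights Wₕ = Nₕ/N = (0.0959, 0.2331, 0.0851, 0.1374, 0.2224, 0.2261).
x̄_st = Σ Wₕ·x̄ₕ = 0.0959·71.27 + 0.2331·62.98 + 0.0851·59.26 + 0.1374·71.21 + 0.2224·87.30 + 0.2261·71.50 ≈ 71.9246...
→ 71.92.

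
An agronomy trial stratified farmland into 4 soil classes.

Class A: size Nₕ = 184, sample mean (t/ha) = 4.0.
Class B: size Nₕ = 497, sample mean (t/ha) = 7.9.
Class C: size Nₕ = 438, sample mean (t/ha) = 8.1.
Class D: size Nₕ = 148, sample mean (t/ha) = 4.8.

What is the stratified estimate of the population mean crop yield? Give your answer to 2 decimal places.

N = 1267; weights Wₕ = Nₕ/N = (0.1452, 0.3923, 0.3457, 0.1168).
x̄_st = Σ Wₕ·x̄ₕ = 0.1452·4.0 + 0.3923·7.9 + 0.3457·8.1 + 0.1168·4.8 ≈ 7.0406...
→ 7.04.

7.04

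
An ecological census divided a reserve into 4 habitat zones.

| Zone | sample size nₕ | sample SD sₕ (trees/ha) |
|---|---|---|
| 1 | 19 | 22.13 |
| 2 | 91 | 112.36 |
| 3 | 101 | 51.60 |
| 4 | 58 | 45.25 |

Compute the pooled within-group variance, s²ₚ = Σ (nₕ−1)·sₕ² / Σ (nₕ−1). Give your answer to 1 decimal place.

1: (19−1)·22.13² = 18·489.7369 = 8815.2642
2: (91−1)·112.36² = 90·12624.7696 = 1136229.264
3: (101−1)·51.60² = 100·2662.56 = 266256
4: (58−1)·45.25² = 57·2047.5625 = 116711.0625
Numerator = 1528011.5907; denominator = Σ(nₕ−1) = 265.
s²ₚ = 1528011.5907/265 = 5766.081... → 5766.1.

5766.1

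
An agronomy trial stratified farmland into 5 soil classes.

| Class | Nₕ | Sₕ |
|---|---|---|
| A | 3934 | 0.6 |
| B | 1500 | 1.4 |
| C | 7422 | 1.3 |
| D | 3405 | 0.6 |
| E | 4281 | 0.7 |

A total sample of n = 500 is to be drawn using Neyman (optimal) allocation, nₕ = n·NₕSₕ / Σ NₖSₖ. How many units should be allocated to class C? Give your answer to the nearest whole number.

Σ NₕSₕ = 3934·0.6 + 1500·1.4 + 7422·1.3 + 3405·0.6 + 4281·0.7 = 19148.7.
Share for C: 9648.6/19148.7 = 0.50388.
n_C = 500 × 0.50388 = 251.939... → 252.

252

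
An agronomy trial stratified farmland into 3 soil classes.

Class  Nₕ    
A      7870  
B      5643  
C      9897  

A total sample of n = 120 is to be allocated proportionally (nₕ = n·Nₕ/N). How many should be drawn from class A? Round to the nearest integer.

40

Share of class A = 7870/23410 = 0.33618.
Allocate 120 × 0.33618 = 40.342... → 40.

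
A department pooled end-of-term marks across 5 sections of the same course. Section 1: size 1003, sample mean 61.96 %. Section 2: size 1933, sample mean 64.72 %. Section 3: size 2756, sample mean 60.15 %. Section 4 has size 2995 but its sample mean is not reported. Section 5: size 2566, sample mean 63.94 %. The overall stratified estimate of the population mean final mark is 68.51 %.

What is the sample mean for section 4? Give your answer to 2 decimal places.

84.76

N = 1003 + 1933 + 2756 + 2995 + 2566 = 11253.
Overall total = μ·N = 68.51·11253 = 770943.03.
Subtract the known strata: 1003·61.96 + 1933·64.72 + 2756·60.15 + 2566·63.94 = 517093.08.
Remaining total for section 4: 770943.03 − 517093.08 = 253849.95.
Divide by its size: 253849.95 / 2995 = 84.7579... → 84.76.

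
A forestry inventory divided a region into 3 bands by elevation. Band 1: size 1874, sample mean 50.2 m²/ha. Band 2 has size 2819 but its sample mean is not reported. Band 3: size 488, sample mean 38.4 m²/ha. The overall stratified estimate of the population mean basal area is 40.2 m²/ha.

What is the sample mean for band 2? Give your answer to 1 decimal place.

Σ Nₕx̄ₕ = N·μ, so 2819·x̄_2 = 5181·40.2 − (1874·50.2 + 488·38.4).
= 208276.2 − 112814 = 95462.2.
x̄_2 = 95462.2 / 2819 = 33.864... → 33.9.

33.9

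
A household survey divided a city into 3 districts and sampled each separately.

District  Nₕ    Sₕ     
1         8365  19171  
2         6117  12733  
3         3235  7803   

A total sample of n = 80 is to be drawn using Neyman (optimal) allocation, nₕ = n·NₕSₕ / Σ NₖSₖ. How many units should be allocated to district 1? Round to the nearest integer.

Σ NₕSₕ = 8365·19171 + 6117·12733 + 3235·7803 = 263495881.
Share for 1: 160365415/263495881 = 0.60861.
n_1 = 80 × 0.60861 = 48.689... → 49.

49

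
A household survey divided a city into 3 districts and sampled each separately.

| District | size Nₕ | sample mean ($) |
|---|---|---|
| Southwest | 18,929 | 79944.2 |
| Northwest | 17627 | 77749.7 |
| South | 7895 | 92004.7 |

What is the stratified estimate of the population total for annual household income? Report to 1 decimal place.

Population total = Σ Nₕ·x̄ₕ (each stratum's size times its mean).
18929·79944.2 + 17627·77749.7 + 7895·92004.7 = 1513263761.8 + 1370493961.9 + 726377106.5 = 3610134830.2.

3610134830.2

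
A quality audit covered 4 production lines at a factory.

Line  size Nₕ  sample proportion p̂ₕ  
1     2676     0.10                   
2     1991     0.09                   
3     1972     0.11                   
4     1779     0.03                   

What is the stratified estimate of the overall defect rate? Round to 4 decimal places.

0.0852

Wₕ = Nₕ/N with N = 8418: 0.3179, 0.2365, 0.2343, 0.2113.
p̂_st = 0.3179·0.10 + 0.2365·0.09 + 0.2343·0.11 + 0.2113·0.03 ≈ 0.085184... → 0.0852.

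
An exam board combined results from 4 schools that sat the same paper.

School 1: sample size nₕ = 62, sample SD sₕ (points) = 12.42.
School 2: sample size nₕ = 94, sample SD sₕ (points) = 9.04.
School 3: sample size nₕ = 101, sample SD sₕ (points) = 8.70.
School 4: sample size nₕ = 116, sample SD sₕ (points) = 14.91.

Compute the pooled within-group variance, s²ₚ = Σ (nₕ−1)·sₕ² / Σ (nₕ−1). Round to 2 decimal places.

Degrees of freedom: 61 + 93 + 100 + 115 = 369.
Σ(nₕ−1)sₕ² = 61·154.2564 + 93·81.7216 + 100·75.69 + 115·222.3081 = 50144.1807.
s²ₚ = 50144.1807 / 369 = 135.8921... → 135.89.

135.89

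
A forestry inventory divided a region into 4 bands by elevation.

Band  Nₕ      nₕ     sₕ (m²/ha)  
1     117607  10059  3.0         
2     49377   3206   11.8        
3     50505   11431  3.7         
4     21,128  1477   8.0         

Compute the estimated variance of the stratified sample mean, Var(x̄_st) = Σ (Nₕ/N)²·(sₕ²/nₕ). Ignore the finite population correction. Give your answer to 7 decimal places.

0.0024704

N = 238617; Wₕ = Nₕ/N.
band 1: (117607/238617)²·3.0²/10059 = 0.0002173458
band 2: (49377/238617)²·11.8²/3206 = 0.0018597182
band 3: (50505/238617)²·3.7²/11431 = 0.0000536519
band 4: (21128/238617)²·8.0²/1477 = 0.0003397140
Sum = 0.0024704299 → 0.0024704.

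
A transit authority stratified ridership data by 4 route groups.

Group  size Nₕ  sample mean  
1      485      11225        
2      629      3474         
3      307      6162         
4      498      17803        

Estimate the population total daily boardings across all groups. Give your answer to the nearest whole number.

18386899

1: 485·11225 = 5444125
2: 629·3474 = 2185146
3: 307·6162 = 1891734
4: 498·17803 = 8865894
τ̂ = Σ Nₕx̄ₕ = 18386899.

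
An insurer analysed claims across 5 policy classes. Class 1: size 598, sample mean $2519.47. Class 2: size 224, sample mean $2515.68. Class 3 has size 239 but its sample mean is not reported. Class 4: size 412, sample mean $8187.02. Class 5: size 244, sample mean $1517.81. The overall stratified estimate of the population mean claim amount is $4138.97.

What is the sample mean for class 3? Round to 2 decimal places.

N = 598 + 224 + 239 + 412 + 244 = 1717.
Overall total = μ·N = 4138.97·1717 = 7106611.49.
Subtract the known strata: 598·2519.47 + 224·2515.68 + 412·8187.02 + 244·1517.81 = 5813553.26.
Remaining total for class 3: 7106611.49 − 5813553.26 = 1293058.23.
Divide by its size: 1293058.23 / 239 = 5410.2855... → 5410.29.

5410.29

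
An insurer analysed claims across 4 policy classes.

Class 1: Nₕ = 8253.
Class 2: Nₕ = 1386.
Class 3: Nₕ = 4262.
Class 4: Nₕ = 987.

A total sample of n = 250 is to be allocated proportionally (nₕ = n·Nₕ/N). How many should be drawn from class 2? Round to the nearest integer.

N = 8253 + 1386 + 4262 + 987 = 14888.
n_2 = 250·1386/14888 = 23.274... → 23.

23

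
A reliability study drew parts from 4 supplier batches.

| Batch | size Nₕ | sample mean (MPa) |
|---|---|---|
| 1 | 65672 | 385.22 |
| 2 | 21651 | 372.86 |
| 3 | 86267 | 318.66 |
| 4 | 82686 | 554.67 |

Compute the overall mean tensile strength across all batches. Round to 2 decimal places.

x̄_st = (Σ Nₕx̄ₕ) / (Σ Nₕ) = (65672·385.22 + 21651·372.86 + 86267·318.66 + 82686·554.67) / 256276
= 106724245.54 / 256276 = 416.4426... → 416.44.

416.44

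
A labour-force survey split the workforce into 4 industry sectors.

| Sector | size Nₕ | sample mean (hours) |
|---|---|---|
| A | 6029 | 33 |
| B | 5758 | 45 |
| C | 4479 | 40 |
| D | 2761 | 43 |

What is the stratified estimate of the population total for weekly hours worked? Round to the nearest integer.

A: 6029·33 = 198957
B: 5758·45 = 259110
C: 4479·40 = 179160
D: 2761·43 = 118723
τ̂ = Σ Nₕx̄ₕ = 755950.

755950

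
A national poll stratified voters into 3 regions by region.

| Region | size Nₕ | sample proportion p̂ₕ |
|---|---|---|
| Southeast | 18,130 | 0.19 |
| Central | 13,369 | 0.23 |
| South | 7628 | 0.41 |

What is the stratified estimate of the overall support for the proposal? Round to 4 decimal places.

Wₕ = Nₕ/N with N = 39127: 0.4634, 0.3417, 0.1950.
p̂_st = 0.4634·0.19 + 0.3417·0.23 + 0.1950·0.41 ≈ 0.246557... → 0.2466.

0.2466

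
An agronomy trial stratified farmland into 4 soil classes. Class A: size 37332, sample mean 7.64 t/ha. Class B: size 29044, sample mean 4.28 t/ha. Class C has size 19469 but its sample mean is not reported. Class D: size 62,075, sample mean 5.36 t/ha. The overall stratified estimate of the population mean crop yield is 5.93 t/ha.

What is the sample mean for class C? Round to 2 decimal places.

6.93

Σ Nₕx̄ₕ = N·μ, so 19469·x̄_C = 147920·5.93 − (37332·7.64 + 29044·4.28 + 62075·5.36).
= 877165.6 − 742246.8 = 134918.8.
x̄_C = 134918.8 / 19469 = 6.9299... → 6.93.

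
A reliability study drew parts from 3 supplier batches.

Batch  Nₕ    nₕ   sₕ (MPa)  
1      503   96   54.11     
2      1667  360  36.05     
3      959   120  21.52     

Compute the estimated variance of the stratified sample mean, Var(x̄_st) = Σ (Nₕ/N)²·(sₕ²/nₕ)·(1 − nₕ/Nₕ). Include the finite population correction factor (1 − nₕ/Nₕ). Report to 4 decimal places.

N = 3129; Wₕ = Nₕ/N.
batch 1: (503/3129)²·54.11²/96·(1 − 96/503) = 0.6377274
batch 2: (1667/3129)²·36.05²/360·(1 − 360/1667) = 0.8033561
batch 3: (959/3129)²·21.52²/120·(1 − 120/959) = 0.3171559
Sum = 1.7582394 → 1.7582.

1.7582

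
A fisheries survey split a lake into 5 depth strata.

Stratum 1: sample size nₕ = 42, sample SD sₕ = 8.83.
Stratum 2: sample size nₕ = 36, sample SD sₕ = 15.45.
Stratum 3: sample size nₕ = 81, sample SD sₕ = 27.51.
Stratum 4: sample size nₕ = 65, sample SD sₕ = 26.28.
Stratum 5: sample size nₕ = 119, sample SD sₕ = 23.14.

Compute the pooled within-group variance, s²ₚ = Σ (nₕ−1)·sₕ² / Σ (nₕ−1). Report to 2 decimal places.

531.01

Degrees of freedom: 41 + 35 + 80 + 64 + 118 = 338.
Σ(nₕ−1)sₕ² = 41·77.9689 + 35·238.7025 + 80·756.8001 + 64·690.6384 + 118·535.4596 = 179480.4108.
s²ₚ = 179480.4108 / 338 = 531.0071... → 531.01.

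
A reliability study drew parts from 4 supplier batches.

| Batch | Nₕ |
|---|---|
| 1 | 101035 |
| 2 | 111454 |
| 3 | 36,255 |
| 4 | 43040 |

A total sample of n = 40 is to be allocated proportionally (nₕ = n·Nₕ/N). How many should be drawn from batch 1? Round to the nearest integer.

14

N = 101035 + 111454 + 36255 + 43040 = 291784.
n_1 = 40·101035/291784 = 13.851... → 14.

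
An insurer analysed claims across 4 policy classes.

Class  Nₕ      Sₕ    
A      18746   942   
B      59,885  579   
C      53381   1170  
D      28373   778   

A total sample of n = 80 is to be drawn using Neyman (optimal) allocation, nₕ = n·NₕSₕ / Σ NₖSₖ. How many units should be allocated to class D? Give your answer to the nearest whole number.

A: NₕSₕ = 18746·942 = 17658732
B: NₕSₕ = 59885·579 = 34673415
C: NₕSₕ = 53381·1170 = 62455770
D: NₕSₕ = 28373·778 = 22074194
Σ NₕSₕ = 136862111.
n_D = 80·22074194/136862111 = 12.903... → 13.

13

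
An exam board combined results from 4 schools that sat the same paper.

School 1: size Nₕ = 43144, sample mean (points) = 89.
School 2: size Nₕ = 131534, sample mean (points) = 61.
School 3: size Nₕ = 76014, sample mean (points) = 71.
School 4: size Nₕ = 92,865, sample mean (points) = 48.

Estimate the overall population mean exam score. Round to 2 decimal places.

63.21

N = 43144 + 131534 + 76014 + 92865 = 343557.
Weight each subgroup mean by Nₕ/N and sum.
Σ Nₕx̄ₕ = 43144·89 + 131534·61 + 76014·71 + 92865·48 = 3839816 + 8023574 + 5396994 + 4457520 = 21717904.
Divide by N: 21717904 / 343557 = 63.2148... → 63.21.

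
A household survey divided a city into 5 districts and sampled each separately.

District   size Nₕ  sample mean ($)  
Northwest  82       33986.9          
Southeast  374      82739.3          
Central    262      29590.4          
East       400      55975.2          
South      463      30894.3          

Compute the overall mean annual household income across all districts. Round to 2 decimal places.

N = 1581; weights Wₕ = Nₕ/N = (0.0519, 0.2366, 0.1657, 0.2530, 0.2929).
x̄_st = Σ Wₕ·x̄ₕ = 0.0519·33986.9 + 0.2366·82739.3 + 0.1657·29590.4 + 0.2530·55975.2 + 0.2929·30894.3 ≈ 49448.6083...
→ 49448.61.

49448.61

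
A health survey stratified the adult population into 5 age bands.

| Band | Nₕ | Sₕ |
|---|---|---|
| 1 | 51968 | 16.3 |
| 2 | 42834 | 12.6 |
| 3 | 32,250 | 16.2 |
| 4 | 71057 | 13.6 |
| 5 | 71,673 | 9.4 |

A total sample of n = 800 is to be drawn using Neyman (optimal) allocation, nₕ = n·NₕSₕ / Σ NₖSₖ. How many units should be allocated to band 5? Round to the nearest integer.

152

1: NₕSₕ = 51968·16.3 = 847078.4
2: NₕSₕ = 42834·12.6 = 539708.4
3: NₕSₕ = 32250·16.2 = 522450
4: NₕSₕ = 71057·13.6 = 966375.2
5: NₕSₕ = 71673·9.4 = 673726.2
Σ NₕSₕ = 3549338.2.
n_5 = 800·673726.2/3549338.2 = 151.854... → 152.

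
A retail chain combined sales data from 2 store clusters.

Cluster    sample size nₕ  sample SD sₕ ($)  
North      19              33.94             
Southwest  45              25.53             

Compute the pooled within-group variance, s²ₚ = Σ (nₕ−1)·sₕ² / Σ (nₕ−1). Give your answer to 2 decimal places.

North: (19−1)·33.94² = 18·1151.9236 = 20734.6248
Southwest: (45−1)·25.53² = 44·651.7809 = 28678.3596
Numerator = 49412.9844; denominator = Σ(nₕ−1) = 62.
s²ₚ = 49412.9844/62 = 796.9836... → 796.98.

796.98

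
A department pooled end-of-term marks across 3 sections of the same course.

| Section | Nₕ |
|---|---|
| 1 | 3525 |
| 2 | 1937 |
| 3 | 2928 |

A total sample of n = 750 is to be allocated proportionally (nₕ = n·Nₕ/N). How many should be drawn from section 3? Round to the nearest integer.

N = 3525 + 1937 + 2928 = 8390.
n_3 = 750·2928/8390 = 261.740... → 262.

262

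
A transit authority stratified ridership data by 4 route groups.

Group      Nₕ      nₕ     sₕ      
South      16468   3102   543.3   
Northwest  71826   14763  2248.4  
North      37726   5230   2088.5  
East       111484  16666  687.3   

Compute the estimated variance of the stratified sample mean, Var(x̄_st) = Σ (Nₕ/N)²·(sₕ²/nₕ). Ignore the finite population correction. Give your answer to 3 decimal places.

59.064

N = 237504. Term for each stratum: Wₕ²sₕ²/nₕ.
Var(x̄_st) = 0.457486 + 31.318001 + 21.042965 + 6.245174 = 59.063626 → 59.064.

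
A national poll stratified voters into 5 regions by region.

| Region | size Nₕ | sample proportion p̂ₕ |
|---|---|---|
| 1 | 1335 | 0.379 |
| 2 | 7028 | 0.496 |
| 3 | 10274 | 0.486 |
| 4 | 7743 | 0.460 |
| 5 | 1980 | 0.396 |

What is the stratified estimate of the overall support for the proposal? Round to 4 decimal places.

Wₕ = Nₕ/N with N = 28360: 0.0471, 0.2478, 0.3623, 0.2730, 0.0698.
p̂_st = 0.0471·0.379 + 0.2478·0.496 + 0.3623·0.486 + 0.2730·0.460 + 0.0698·0.396 ≈ 0.470059... → 0.4701.

0.4701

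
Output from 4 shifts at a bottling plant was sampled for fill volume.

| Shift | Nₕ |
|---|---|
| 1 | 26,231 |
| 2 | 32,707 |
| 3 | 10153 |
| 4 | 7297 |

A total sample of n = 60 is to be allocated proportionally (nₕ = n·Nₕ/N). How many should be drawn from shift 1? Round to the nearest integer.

21

Share of shift 1 = 26231/76388 = 0.34339.
Allocate 60 × 0.34339 = 20.603... → 21.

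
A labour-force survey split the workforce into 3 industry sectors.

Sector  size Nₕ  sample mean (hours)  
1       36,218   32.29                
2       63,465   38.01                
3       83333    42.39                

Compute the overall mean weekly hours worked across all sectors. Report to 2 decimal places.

N = 183016; weights Wₕ = Nₕ/N = (0.1979, 0.3468, 0.4553).
x̄_st = Σ Wₕ·x̄ₕ = 0.1979·32.29 + 0.3468·38.01 + 0.4553·42.39 ≈ 38.8724...
→ 38.87.

38.87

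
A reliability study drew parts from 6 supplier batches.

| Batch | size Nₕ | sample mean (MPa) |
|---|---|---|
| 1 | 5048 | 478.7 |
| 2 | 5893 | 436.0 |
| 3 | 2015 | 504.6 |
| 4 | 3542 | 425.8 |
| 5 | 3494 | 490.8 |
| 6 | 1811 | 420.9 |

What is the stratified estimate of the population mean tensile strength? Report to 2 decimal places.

N = 5048 + 5893 + 2015 + 3542 + 3494 + 1811 = 21803.
Weight each subgroup mean by Nₕ/N and sum.
Σ Nₕx̄ₕ = 5048·478.7 + 5893·436.0 + 2015·504.6 + 3542·425.8 + 3494·490.8 + 1811·420.9 = 2416477.6 + 2569348 + 1016769 + 1508183.6 + 1714855.2 + 762249.9 = 9987883.3.
Divide by N: 9987883.3 / 21803 = 458.0967... → 458.10.

458.10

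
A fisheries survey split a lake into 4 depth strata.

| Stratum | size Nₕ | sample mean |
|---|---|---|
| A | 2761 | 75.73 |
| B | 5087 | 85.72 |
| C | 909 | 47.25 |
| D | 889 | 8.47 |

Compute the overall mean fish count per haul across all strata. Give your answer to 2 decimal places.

72.12

N = 2761 + 5087 + 909 + 889 = 9646.
Weight each subgroup mean by Nₕ/N and sum.
Σ Nₕx̄ₕ = 2761·75.73 + 5087·85.72 + 909·47.25 + 889·8.47 = 209090.53 + 436057.64 + 42950.25 + 7529.83 = 695628.25.
Divide by N: 695628.25 / 9646 = 72.1157... → 72.12.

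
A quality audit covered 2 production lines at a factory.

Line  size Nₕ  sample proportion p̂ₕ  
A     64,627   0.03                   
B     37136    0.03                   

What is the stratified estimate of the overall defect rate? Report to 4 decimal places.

Wₕ = Nₕ/N with N = 101763: 0.6351, 0.3649.
p̂_st = 0.6351·0.03 + 0.3649·0.03 ≈ 0.03 → 0.0300.

0.0300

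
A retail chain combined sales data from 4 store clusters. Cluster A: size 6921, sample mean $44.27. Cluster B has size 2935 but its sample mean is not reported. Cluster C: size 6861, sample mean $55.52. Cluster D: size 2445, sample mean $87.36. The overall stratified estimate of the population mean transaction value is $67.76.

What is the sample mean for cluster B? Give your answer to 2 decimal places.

N = 6921 + 2935 + 6861 + 2445 = 19162.
Overall total = μ·N = 67.76·19162 = 1298417.12.
Subtract the known strata: 6921·44.27 + 6861·55.52 + 2445·87.36 = 900910.59.
Remaining total for cluster B: 1298417.12 − 900910.59 = 397506.53.
Divide by its size: 397506.53 / 2935 = 135.4366... → 135.44.

135.44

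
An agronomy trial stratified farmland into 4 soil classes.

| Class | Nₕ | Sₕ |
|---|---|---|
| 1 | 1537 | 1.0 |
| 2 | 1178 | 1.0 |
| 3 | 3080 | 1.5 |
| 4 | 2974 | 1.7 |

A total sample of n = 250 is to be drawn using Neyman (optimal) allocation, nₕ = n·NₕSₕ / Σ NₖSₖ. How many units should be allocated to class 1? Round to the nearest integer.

31

1: NₕSₕ = 1537·1.0 = 1537
2: NₕSₕ = 1178·1.0 = 1178
3: NₕSₕ = 3080·1.5 = 4620
4: NₕSₕ = 2974·1.7 = 5055.8
Σ NₕSₕ = 12390.8.
n_1 = 250·1537/12390.8 = 31.011... → 31.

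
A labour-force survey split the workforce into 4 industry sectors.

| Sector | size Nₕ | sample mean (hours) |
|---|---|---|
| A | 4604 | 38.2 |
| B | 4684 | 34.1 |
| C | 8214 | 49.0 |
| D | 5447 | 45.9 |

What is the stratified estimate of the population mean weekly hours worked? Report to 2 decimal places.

N = 22949; weights Wₕ = Nₕ/N = (0.2006, 0.2041, 0.3579, 0.2374).
x̄_st = Σ Wₕ·x̄ₕ = 0.2006·38.2 + 0.2041·34.1 + 0.3579·49.0 + 0.2374·45.9 ≈ 43.0564...
→ 43.06.

43.06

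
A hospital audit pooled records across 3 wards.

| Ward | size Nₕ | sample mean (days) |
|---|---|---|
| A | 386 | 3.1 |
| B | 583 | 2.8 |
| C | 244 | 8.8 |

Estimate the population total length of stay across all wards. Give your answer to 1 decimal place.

4976.2

Estimate total by summing Nₕ·x̄ₕ over strata.
386·3.1 + 583·2.8 + 244·8.8 = 1196.6 + 1632.4 + 2147.2 = 4976.2.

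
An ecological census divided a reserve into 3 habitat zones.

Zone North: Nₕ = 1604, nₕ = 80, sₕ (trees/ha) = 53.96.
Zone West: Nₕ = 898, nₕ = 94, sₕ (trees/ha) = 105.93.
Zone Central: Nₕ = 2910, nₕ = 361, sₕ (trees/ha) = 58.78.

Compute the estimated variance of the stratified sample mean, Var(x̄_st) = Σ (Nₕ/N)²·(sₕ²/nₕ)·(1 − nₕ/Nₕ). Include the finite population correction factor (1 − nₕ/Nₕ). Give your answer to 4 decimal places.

8.4040

N = 5412. Term for each stratum: Wₕ²sₕ²/nₕ·(1−nₕ/Nₕ).
Var(x̄_st) = 3.0375795 + 2.9425707 + 2.4238136 = 8.4039637 → 8.4040.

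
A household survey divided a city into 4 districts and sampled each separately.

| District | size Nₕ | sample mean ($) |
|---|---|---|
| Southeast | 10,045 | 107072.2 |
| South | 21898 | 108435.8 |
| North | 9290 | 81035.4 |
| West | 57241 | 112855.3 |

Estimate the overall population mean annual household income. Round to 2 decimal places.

N = 98474; weights Wₕ = Nₕ/N = (0.1020, 0.2224, 0.0943, 0.5813).
x̄_st = Σ Wₕ·x̄ₕ = 0.1020·107072.2 + 0.2224·108435.8 + 0.0943·81035.4 + 0.5813·112855.3 ≈ 108280.7288...
→ 108280.73.

108280.73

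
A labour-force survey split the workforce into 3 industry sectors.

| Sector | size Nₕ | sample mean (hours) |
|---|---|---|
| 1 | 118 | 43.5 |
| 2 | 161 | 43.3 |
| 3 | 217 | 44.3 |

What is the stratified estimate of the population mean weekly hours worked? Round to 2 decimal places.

43.79

N = 118 + 161 + 217 = 496.
Overall mean = Σ (Nₕ/N)·x̄ₕ — weight by population share, not a simple average.
Σ Nₕx̄ₕ = 118·43.5 + 161·43.3 + 217·44.3 = 5133 + 6971.3 + 9613.1 = 21717.4.
Divide by N: 21717.4 / 496 = 43.7851... → 43.79.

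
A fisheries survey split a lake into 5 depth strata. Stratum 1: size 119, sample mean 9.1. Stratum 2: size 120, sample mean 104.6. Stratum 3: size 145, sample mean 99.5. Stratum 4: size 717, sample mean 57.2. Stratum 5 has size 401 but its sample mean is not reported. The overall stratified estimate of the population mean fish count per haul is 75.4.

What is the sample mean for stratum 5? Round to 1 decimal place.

110.2

N = 119 + 120 + 145 + 717 + 401 = 1502.
Overall total = μ·N = 75.4·1502 = 113250.8.
Subtract the known strata: 119·9.1 + 120·104.6 + 145·99.5 + 717·57.2 = 69074.8.
Remaining total for stratum 5: 113250.8 − 69074.8 = 44176.
Divide by its size: 44176 / 401 = 110.165... → 110.2.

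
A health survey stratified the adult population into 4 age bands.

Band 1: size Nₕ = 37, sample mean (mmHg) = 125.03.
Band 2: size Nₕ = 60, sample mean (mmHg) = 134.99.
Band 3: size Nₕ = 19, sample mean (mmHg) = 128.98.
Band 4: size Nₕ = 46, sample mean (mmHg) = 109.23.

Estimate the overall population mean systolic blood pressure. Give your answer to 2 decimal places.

124.70

x̄_st = (Σ Nₕx̄ₕ) / (Σ Nₕ) = (37·125.03 + 60·134.99 + 19·128.98 + 46·109.23) / 162
= 20200.71 / 162 = 124.6957... → 124.70.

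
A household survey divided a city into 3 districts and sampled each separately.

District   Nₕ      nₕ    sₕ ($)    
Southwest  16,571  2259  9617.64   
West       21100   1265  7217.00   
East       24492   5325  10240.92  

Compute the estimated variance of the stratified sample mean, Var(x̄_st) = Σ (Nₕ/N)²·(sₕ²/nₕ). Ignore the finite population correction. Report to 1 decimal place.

10710.8

N = 62163. Term for each stratum: Wₕ²sₕ²/nₕ.
Var(x̄_st) = 2909.7408 + 4743.7726 + 3057.3341 = 10710.8476 → 10710.8.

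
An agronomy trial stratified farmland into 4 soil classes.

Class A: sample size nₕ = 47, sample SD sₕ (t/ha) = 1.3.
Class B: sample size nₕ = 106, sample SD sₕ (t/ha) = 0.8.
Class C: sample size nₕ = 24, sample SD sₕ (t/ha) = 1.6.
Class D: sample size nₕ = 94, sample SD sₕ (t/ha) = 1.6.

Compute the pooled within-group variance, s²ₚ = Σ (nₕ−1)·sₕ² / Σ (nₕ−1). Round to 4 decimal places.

1.6551

Degrees of freedom: 46 + 105 + 23 + 93 = 267.
Σ(nₕ−1)sₕ² = 46·1.69 + 105·0.64 + 23·2.56 + 93·2.56 = 441.9.
s²ₚ = 441.9 / 267 = 1.655056... → 1.6551.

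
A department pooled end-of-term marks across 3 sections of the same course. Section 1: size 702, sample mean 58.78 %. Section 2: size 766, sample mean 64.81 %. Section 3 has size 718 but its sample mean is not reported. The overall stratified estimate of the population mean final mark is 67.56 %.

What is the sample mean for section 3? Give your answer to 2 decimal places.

N = 702 + 766 + 718 = 2186.
Overall total = μ·N = 67.56·2186 = 147686.16.
Subtract the known strata: 702·58.78 + 766·64.81 = 90908.02.
Remaining total for section 3: 147686.16 − 90908.02 = 56778.14.
Divide by its size: 56778.14 / 718 = 79.0782... → 79.08.

79.08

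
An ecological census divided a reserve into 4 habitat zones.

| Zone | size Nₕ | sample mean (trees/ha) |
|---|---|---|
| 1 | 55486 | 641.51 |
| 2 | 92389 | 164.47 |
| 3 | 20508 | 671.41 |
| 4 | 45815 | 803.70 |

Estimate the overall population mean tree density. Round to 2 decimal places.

473.30

x̄_st = (Σ Nₕx̄ₕ) / (Σ Nₕ) = (55486·641.51 + 92389·164.47 + 20508·671.41 + 45815·803.70) / 214198
= 101380834.47 / 214198 = 473.3043... → 473.30.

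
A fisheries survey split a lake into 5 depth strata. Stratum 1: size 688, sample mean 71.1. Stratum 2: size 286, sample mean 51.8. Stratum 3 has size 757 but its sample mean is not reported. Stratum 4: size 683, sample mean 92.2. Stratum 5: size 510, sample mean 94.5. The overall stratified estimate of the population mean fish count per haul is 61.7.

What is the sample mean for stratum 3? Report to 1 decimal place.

N = 688 + 286 + 757 + 683 + 510 = 2924.
Overall total = μ·N = 61.7·2924 = 180410.8.
Subtract the known strata: 688·71.1 + 286·51.8 + 683·92.2 + 510·94.5 = 174899.2.
Remaining total for stratum 3: 180410.8 − 174899.2 = 5511.6.
Divide by its size: 5511.6 / 757 = 7.281... → 7.3.

7.3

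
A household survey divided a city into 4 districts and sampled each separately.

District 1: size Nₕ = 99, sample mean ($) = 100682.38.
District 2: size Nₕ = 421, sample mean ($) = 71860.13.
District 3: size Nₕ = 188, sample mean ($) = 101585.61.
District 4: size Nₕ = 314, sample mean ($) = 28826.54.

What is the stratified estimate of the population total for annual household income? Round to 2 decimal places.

68370298.59

Population total = Σ Nₕ·x̄ₕ (each stratum's size times its mean).
99·100682.38 + 421·71860.13 + 188·101585.61 + 314·28826.54 = 9967555.62 + 30253114.73 + 19098094.68 + 9051533.56 = 68370298.59.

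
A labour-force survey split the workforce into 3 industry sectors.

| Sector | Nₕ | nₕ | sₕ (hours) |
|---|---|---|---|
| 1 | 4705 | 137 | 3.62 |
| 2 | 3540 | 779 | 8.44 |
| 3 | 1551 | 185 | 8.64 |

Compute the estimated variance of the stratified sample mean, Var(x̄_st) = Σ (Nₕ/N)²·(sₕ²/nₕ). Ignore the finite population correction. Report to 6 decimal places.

N = 9796. Term for each stratum: Wₕ²sₕ²/nₕ.
Var(x̄_st) = 0.022065729 + 0.011941432 + 0.010115371 = 0.044122531 → 0.044123.

0.044123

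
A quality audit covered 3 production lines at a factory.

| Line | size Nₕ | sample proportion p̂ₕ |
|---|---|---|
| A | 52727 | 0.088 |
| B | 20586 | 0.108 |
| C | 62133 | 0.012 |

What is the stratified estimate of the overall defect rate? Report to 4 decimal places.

0.0562

Wₕ = Nₕ/N with N = 135446: 0.3893, 0.1520, 0.4587.
p̂_st = 0.3893·0.088 + 0.1520·0.108 + 0.4587·0.012 ≈ 0.056176... → 0.0562.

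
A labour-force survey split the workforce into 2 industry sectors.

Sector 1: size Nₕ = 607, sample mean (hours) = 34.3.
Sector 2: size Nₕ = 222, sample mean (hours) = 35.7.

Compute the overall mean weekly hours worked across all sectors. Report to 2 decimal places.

N = 829; weights Wₕ = Nₕ/N = (0.7322, 0.2678).
x̄_st = Σ Wₕ·x̄ₕ = 0.7322·34.3 + 0.2678·35.7 ≈ 34.6749...
→ 34.67.

34.67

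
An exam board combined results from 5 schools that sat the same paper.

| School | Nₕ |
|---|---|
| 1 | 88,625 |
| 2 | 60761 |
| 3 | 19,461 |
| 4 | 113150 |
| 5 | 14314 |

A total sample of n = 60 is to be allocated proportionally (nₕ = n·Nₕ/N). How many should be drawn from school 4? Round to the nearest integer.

N = 88625 + 60761 + 19461 + 113150 + 14314 = 296311.
n_4 = 60·113150/296311 = 22.912... → 23.

23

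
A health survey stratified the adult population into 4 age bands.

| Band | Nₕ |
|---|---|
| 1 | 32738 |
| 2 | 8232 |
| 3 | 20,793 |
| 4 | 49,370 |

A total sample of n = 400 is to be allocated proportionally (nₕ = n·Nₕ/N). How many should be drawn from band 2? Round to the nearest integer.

N = 32738 + 8232 + 20793 + 49370 = 111133.
n_2 = 400·8232/111133 = 29.629... → 30.

30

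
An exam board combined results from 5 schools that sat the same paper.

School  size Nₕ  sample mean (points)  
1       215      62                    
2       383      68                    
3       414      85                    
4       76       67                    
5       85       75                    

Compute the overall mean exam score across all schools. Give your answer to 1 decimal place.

x̄_st = (Σ Nₕx̄ₕ) / (Σ Nₕ) = (215·62 + 383·68 + 414·85 + 76·67 + 85·75) / 1173
= 86031 / 1173 = 73.343... → 73.3.

73.3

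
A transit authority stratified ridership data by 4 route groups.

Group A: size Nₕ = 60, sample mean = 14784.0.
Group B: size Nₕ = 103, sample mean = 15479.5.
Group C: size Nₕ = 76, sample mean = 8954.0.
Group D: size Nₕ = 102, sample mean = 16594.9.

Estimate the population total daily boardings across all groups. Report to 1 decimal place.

Estimate total by summing Nₕ·x̄ₕ over strata.
60·14784.0 + 103·15479.5 + 76·8954.0 + 102·16594.9 = 887040 + 1594388.5 + 680504 + 1692679.8 = 4854612.3.

4854612.3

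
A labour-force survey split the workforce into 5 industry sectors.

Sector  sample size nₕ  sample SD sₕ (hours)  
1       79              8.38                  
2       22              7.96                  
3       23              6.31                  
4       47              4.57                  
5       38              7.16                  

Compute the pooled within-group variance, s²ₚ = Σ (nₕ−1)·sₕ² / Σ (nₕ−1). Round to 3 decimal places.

1: (79−1)·8.38² = 78·70.2244 = 5477.5032
2: (22−1)·7.96² = 21·63.3616 = 1330.5936
3: (23−1)·6.31² = 22·39.8161 = 875.9542
4: (47−1)·4.57² = 46·20.8849 = 960.7054
5: (38−1)·7.16² = 37·51.2656 = 1896.8272
Numerator = 10541.5836; denominator = Σ(nₕ−1) = 204.
s²ₚ = 10541.5836/204 = 51.67443... → 51.674.

51.674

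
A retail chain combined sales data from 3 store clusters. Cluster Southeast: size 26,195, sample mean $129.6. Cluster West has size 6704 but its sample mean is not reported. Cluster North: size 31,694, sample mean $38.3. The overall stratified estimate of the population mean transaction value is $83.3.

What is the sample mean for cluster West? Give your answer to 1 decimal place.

115.1

Σ Nₕx̄ₕ = N·μ, so 6704·x̄_West = 64593·83.3 − (26195·129.6 + 31694·38.3).
= 5380596.9 − 4608752.2 = 771844.7.
x̄_West = 771844.7 / 6704 = 115.132... → 115.1.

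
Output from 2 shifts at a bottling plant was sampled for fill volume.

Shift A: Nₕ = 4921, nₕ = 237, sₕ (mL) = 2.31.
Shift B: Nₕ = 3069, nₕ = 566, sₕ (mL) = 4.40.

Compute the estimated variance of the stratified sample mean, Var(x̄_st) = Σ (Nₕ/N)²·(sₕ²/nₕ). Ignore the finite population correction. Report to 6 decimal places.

N = 7990; Wₕ = Nₕ/N.
shift A: (4921/7990)²·2.31²/237 = 0.008540608
shift B: (3069/7990)²·4.40²/566 = 0.005046487
Sum = 0.013587095 → 0.013587.

0.013587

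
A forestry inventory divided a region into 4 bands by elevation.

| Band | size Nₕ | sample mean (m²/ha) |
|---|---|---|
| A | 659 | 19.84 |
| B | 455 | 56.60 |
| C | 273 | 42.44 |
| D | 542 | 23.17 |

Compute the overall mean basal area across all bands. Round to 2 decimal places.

32.64

N = 659 + 455 + 273 + 542 = 1929.
Overall mean = Σ (Nₕ/N)·x̄ₕ — weight by population share, not a simple average.
Σ Nₕx̄ₕ = 659·19.84 + 455·56.60 + 273·42.44 + 542·23.17 = 13074.56 + 25753 + 11586.12 + 12558.14 = 62971.82.
Divide by N: 62971.82 / 1929 = 32.6448... → 32.64.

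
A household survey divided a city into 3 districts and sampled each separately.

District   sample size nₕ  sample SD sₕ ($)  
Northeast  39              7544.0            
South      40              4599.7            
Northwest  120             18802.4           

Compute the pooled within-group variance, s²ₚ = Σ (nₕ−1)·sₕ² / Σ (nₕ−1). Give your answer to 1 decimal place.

229887169.3

Degrees of freedom: 38 + 39 + 119 = 196.
Σ(nₕ−1)sₕ² = 38·56911936 + 39·21157240.09 + 119·353530245.76 = 45057885176.95.
s²ₚ = 45057885176.95 / 196 = 229887169.270... → 229887169.3.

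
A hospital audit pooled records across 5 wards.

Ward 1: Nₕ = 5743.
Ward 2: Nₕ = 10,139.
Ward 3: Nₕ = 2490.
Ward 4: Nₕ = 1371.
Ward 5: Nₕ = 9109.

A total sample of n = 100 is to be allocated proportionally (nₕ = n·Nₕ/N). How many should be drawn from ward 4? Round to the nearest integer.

5

N = 5743 + 10139 + 2490 + 1371 + 9109 = 28852.
n_4 = 100·1371/28852 = 4.752... → 5.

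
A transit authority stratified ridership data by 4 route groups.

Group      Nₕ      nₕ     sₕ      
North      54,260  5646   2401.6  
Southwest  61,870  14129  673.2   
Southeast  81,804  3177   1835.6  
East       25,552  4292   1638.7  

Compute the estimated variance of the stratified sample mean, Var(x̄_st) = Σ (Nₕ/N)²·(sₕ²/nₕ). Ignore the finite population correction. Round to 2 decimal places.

212.95

N = 223486. Term for each stratum: Wₕ²sₕ²/nₕ.
Var(x̄_st) = 60.21704 + 2.45831 + 142.09779 + 8.17878 = 212.95191 → 212.95.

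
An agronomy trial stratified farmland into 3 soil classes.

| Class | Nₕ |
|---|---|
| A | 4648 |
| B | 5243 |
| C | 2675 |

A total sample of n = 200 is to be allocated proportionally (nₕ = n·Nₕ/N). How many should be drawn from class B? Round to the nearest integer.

83

Share of class B = 5243/12566 = 0.41724.
Allocate 200 × 0.41724 = 83.447... → 83.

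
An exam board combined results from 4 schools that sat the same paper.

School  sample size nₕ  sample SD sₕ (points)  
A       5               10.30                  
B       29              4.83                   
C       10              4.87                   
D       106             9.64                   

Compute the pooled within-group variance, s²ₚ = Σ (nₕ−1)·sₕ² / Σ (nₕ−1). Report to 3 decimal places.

75.676

A: (5−1)·10.30² = 4·106.09 = 424.36
B: (29−1)·4.83² = 28·23.3289 = 653.2092
C: (10−1)·4.87² = 9·23.7169 = 213.4521
D: (106−1)·9.64² = 105·92.9296 = 9757.608
Numerator = 11048.6293; denominator = Σ(nₕ−1) = 146.
s²ₚ = 11048.6293/146 = 75.67554... → 75.676.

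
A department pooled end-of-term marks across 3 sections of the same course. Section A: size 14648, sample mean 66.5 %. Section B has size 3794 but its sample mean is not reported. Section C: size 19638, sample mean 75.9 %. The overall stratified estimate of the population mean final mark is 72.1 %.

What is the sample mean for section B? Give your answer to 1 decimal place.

74.1

N = 14648 + 3794 + 19638 = 38080.
Overall total = μ·N = 72.1·38080 = 2745568.
Subtract the known strata: 14648·66.5 + 19638·75.9 = 2464616.2.
Remaining total for section B: 2745568 − 2464616.2 = 280951.8.
Divide by its size: 280951.8 / 3794 = 74.052... → 74.1.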